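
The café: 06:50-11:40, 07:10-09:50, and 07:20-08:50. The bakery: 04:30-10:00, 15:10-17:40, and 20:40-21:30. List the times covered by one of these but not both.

04:30–06:50, 10:00–11:40, 15:10–17:40, 20:40–21:30

A, merged: 06:50–11:40.
A but not B: 10:00–11:40.
B but not A: 04:30–06:50, 15:10–17:40, 20:40–21:30.
Combining gives A △ B.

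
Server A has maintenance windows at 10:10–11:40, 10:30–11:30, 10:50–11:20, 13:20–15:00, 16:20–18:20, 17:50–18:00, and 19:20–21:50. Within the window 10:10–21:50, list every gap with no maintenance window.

After merging, the occupied span is 10:10-11:40, 13:20-15:00, 16:20-18:20, 19:20-21:50.
Complement within 10:10-21:50: 11:40-13:20, 15:00-16:20, 18:20-19:20.

11:40-13:20, 15:00-16:20, 18:20-19:20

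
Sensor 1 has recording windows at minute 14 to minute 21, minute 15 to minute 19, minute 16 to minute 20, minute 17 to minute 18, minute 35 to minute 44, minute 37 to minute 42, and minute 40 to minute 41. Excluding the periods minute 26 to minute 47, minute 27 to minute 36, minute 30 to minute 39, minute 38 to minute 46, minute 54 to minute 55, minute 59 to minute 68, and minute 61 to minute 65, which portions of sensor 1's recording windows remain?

A, merged: minute 14 to minute 21, minute 35 to minute 44.
B, merged: minute 26 to minute 47, minute 54 to minute 55, minute 59 to minute 68.
minute 14 to minute 21: no B overlap → unchanged.
minute 35 to minute 44: fully covered by B → removed.

minute 14 to minute 21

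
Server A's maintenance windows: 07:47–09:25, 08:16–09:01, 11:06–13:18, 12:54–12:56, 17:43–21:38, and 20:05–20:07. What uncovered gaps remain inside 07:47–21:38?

09:25-11:06, 13:18-17:43

The merged coverage is 07:47-09:25, 11:06-13:18, 17:43-21:38.
Gaps within 07:47-21:38: 09:25-11:06, 13:18-17:43.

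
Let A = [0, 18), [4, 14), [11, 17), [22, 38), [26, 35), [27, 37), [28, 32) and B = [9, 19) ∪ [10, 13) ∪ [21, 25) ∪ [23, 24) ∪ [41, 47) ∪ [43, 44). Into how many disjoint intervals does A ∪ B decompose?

A, merged: [0, 18), [22, 38).
B, merged: [9, 19), [21, 25), [41, 47).
A ∪ B = [0, 19), [21, 38), [41, 47).
That is 3 disjoint pieces.

3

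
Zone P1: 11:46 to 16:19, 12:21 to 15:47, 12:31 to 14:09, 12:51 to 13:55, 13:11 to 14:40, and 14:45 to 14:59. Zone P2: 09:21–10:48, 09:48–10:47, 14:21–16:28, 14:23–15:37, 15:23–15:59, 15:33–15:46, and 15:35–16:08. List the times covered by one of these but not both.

09:21-10:48, 11:46-14:21, 16:19-16:28

A, merged: 11:46-16:19.
B, merged: 09:21-10:48, 14:21-16:28.
A \ B = 11:46-14:21.
B \ A = 09:21-10:48, 16:19-16:28.
Union of the two gives the symmetric difference.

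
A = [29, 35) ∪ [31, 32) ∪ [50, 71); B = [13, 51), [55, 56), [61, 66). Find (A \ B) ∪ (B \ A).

[13, 29) ∪ [35, 50) ∪ [51, 55) ∪ [56, 61) ∪ [66, 71)

First set merges to [29, 35), [50, 71).
A but not B: [51, 55), [56, 61), [66, 71).
B but not A: [13, 29), [35, 50).
Combining gives A △ B.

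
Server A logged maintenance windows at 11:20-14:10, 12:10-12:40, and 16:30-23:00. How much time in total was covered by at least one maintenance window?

Merged: 11:20-14:10, 16:30-23:00.
Lengths: 2 h 50 min + 6 h 30 min = 9 h 20 min.

9 h 20 min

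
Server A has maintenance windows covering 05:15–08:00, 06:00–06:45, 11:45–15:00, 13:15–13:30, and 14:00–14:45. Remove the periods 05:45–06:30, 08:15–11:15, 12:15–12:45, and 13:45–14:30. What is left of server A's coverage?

First set merges to 05:15–08:00, 11:45–15:00.
05:15–08:00 \ B = 05:15–05:45, 06:30–08:00.
11:45–15:00 \ B = 11:45–12:15, 12:45–13:45, 14:30–15:00.

05:15–05:45, 06:30–08:00, 11:45–12:15, 12:45–13:45, 14:30–15:00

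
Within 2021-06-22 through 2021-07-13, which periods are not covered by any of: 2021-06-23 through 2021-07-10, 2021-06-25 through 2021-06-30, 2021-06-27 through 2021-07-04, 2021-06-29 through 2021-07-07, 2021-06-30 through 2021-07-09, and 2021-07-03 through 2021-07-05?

2021-06-22 through 2021-06-22, 2021-07-11 through 2021-07-13

Covered (merged): 2021-06-23 through 2021-07-10.
Complement within 2021-06-22 through 2021-07-13: 2021-06-22 through 2021-06-22, 2021-07-11 through 2021-07-13.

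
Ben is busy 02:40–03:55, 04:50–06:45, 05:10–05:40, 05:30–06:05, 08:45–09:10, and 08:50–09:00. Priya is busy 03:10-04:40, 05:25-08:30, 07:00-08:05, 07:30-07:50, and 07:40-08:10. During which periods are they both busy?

A, merged: 02:40-03:55, 04:50-06:45, 08:45-09:10.
B, merged: 03:10-04:40, 05:25-08:30.
02:40-03:55 meets the second set on 03:10-03:55.
04:50-06:45 meets the second set on 05:25-06:45.
08:45-09:10: no overlap with the second set.

03:10-03:55, 05:25-06:45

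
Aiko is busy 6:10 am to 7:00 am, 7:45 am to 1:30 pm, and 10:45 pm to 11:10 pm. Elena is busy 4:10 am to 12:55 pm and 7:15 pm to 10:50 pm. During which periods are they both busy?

6:10 am–7:00 am, 7:45 am–12:55 pm, 10:45 pm–10:50 pm

6:10 am–7:00 am overlaps B on 6:10 am–7:00 am.
7:45 am–1:30 pm overlaps B on 7:45 am–12:55 pm.
10:45 pm–11:10 pm overlaps B on 10:45 pm–10:50 pm.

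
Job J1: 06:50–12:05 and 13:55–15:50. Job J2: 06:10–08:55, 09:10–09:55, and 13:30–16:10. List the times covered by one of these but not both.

A but not B: 08:55–09:10, 09:55–12:05.
B but not A: 06:10–06:50, 13:30–13:55, 15:50–16:10.
Combining gives A △ B.

06:10–06:50, 08:55–09:10, 09:55–12:05, 13:30–13:55, 15:50–16:10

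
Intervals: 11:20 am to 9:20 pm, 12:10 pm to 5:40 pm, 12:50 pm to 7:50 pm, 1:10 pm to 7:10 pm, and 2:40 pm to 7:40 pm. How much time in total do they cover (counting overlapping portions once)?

10 h

Merged: 11:20 am-9:20 pm.
Length: 10 h.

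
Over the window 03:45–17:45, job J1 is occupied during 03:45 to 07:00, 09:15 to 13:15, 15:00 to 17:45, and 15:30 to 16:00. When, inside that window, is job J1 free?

07:00–09:15, 13:15–15:00

The merged coverage is 03:45–07:00, 09:15–13:15, 15:00–17:45.
Uncovered inside 03:45–17:45: 07:00–09:15, 13:15–15:00.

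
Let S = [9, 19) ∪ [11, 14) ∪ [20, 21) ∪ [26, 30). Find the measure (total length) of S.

Merged: [9, 19), [20, 21), [26, 30).
Lengths: 10 + 1 + 4 = 15.

15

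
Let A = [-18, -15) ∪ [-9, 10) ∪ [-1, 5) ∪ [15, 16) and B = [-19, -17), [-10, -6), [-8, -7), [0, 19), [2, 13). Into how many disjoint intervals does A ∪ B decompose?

2

A, merged: [-18, -15), [-9, 10), [15, 16).
B, merged: [-19, -17), [-10, -6), [0, 19).
A ∪ B = [-19, -15), [-10, 19).
That is 2 disjoint pieces.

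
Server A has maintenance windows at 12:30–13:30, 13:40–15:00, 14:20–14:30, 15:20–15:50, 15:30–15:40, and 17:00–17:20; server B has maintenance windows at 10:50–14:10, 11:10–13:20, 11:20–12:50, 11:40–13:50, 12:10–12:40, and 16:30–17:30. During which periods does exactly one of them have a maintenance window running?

A, merged: 12:30-13:30, 13:40-15:00, 15:20-15:50, 17:00-17:20.
B, merged: 10:50-14:10, 16:30-17:30.
A but not B: 14:10-15:00, 15:20-15:50.
B but not A: 10:50-12:30, 13:30-13:40, 16:30-17:00, 17:20-17:30.
Combining gives A △ B.

10:50-12:30, 13:30-13:40, 14:10-15:00, 15:20-15:50, 16:30-17:00, 17:20-17:30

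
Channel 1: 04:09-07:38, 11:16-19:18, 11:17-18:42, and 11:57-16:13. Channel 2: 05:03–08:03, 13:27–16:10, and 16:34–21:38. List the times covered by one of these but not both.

A, merged: 04:09–07:38, 11:16–19:18.
A but not B: 04:09–05:03, 11:16–13:27, 16:10–16:34.
B but not A: 07:38–08:03, 19:18–21:38.
Combining gives A △ B.

04:09–05:03, 07:38–08:03, 11:16–13:27, 16:10–16:34, 19:18–21:38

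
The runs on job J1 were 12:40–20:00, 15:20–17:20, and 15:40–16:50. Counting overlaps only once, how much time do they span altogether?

Merged: 12:40–20:00.
Length: 7 h 20 min.

7 h 20 min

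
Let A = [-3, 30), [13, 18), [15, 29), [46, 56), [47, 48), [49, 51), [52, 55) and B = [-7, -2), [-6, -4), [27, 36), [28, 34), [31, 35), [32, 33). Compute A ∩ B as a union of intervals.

Merge the first list: [-3, 30), [46, 56).
Merge the second list: [-7, -2), [27, 36).
[-3, 30) meets the second set on [-3, -2), [27, 30).
[46, 56): no overlap with the second set.

[-3, -2) ∪ [27, 30)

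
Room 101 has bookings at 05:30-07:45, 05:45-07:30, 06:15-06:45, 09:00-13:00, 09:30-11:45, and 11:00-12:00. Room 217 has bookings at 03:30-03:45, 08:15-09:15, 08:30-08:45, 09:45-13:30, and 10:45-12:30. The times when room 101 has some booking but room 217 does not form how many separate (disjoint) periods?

2

Merge the first list: 05:30–07:45, 09:00–13:00.
Merge the second list: 03:30–03:45, 08:15–09:15, 09:45–13:30.
A \ B = 05:30–07:45, 09:15–09:45.
That is 2 disjoint pieces.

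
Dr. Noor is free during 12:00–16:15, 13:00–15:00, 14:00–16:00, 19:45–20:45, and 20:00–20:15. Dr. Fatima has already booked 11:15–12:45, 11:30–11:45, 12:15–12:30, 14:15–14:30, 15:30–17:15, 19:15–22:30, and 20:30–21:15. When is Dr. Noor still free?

First set merges to 12:00–16:15, 19:45–20:45.
Second set merges to 11:15–12:45, 14:15–14:30, 15:30–17:15, 19:15–22:30.
12:00–16:15 minus B → 12:45–14:15, 14:30–15:30.
19:45–20:45: fully covered by B → removed.

12:45–14:15, 14:30–15:30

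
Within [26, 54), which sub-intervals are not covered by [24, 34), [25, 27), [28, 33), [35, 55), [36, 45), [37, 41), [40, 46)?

[34, 35)

Covered (merged): [24, 34), [35, 55).
Gaps within [26, 54): [34, 35).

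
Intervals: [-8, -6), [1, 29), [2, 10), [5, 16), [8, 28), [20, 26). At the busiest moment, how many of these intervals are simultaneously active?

Walk the sorted start/end points keeping a running depth.
The depth first hits 4 at 8.

4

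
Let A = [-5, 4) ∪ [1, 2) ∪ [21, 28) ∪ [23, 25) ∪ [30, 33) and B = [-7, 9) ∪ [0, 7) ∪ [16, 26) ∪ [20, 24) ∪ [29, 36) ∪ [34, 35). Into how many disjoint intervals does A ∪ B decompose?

3

First set merges to [-5, 4), [21, 28), [30, 33).
Second set merges to [-7, 9), [16, 26), [29, 36).
A ∪ B = [-7, 9), [16, 28), [29, 36).
That is 3 disjoint pieces.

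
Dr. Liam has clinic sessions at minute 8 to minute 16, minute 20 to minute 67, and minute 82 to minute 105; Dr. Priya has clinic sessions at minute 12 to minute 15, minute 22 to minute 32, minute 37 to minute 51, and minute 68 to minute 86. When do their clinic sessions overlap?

minute 8 to minute 16 ∩ B → minute 12 to minute 15.
minute 20 to minute 67 ∩ B → minute 22 to minute 32, minute 37 to minute 51.
minute 82 to minute 105 ∩ B → minute 82 to minute 86.

minute 12 to minute 15, minute 22 to minute 32, minute 37 to minute 51, minute 82 to minute 86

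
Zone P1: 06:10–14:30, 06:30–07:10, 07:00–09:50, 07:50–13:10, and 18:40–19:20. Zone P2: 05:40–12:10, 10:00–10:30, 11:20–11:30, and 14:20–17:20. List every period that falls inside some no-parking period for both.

A, merged: 06:10–14:30, 18:40–19:20.
B, merged: 05:40–12:10, 14:20–17:20.
06:10–14:30 meets the second set on 06:10–12:10, 14:20–14:30.
18:40–19:20: no overlap with the second set.

06:10–12:10, 14:20–14:30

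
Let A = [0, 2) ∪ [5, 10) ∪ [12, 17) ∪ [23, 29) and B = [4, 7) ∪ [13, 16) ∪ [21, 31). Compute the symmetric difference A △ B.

[0, 2) ∪ [4, 5) ∪ [7, 10) ∪ [12, 13) ∪ [16, 17) ∪ [21, 23) ∪ [29, 31)

Only in the first: [0, 2), [7, 10), [12, 13), [16, 17).
Only in the second: [4, 5), [21, 23), [29, 31).
Together these are the periods covered by exactly one.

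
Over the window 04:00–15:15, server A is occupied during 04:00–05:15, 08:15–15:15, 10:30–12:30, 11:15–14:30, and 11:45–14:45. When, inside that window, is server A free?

Covered (merged): 04:00-05:15, 08:15-15:15.
Gaps within 04:00-15:15: 05:15-08:15.

05:15-08:15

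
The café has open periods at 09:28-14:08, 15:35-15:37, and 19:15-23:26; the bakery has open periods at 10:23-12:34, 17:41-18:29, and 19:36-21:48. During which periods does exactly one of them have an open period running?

A but not B: 09:28-10:23, 12:34-14:08, 15:35-15:37, 19:15-19:36, 21:48-23:26.
B but not A: 17:41-18:29.
Combining gives A △ B.

09:28-10:23, 12:34-14:08, 15:35-15:37, 17:41-18:29, 19:15-19:36, 21:48-23:26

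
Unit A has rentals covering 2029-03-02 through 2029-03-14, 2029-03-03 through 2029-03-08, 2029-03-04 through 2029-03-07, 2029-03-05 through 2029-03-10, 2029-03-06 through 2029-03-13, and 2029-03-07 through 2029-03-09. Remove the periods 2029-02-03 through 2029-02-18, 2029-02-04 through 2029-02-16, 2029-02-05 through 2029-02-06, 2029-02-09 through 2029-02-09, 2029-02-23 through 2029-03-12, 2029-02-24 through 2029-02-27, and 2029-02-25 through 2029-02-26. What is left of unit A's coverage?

Merge the first list: 2029-03-02 through 2029-03-14.
Merge the second list: 2029-02-03 through 2029-02-18, 2029-02-23 through 2029-03-12.
2029-03-02 through 2029-03-14 minus B → 2029-03-13 through 2029-03-14.

2029-03-13 through 2029-03-14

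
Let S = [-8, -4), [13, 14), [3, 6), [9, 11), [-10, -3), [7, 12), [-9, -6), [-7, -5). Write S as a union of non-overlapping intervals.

[-10, -3) ∪ [3, 6) ∪ [7, 12) ∪ [13, 14)

Sort by start: [-10, -3), [-9, -6), [-8, -4), [-7, -5), [3, 6), [7, 12), [9, 11), [13, 14).
[-9, -6) overlaps/touches [-10, -3) → extend to [-10, -3).
[-8, -4) overlaps/touches [-10, -3) → extend to [-10, -3).
[-7, -5) overlaps/touches [-10, -3) → extend to [-10, -3).
[3, 6) is disjoint → start new block.
[7, 12) is disjoint → start new block.
[9, 11) overlaps/touches [7, 12) → extend to [7, 12).
[13, 14) is disjoint → start new block.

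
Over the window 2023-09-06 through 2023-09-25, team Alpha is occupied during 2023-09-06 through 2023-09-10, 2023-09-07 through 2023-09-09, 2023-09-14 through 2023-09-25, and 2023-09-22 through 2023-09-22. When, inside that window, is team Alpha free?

2023-09-11 through 2023-09-13

After merging, the occupied span is 2023-09-06 through 2023-09-10, 2023-09-14 through 2023-09-25.
Uncovered inside 2023-09-06 through 2023-09-25: 2023-09-11 through 2023-09-13.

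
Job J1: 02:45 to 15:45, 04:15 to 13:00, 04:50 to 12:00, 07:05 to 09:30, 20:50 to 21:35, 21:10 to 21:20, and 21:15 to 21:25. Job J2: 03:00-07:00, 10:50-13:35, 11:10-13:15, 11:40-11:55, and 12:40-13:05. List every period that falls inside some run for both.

A, merged: 02:45–15:45, 20:50–21:35.
B, merged: 03:00–07:00, 10:50–13:35.
02:45–15:45 meets the second set on 03:00–07:00, 10:50–13:35.
20:50–21:35: no overlap with the second set.

03:00–07:00, 10:50–13:35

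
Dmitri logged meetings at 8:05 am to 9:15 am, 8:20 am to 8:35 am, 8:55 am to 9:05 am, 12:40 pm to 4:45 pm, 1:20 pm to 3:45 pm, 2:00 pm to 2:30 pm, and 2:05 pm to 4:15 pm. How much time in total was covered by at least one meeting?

Merged: 8:05 am–9:15 am, 12:40 pm–4:45 pm.
Lengths: 1 h 10 min + 4 h 5 min = 5 h 15 min.

5 h 15 min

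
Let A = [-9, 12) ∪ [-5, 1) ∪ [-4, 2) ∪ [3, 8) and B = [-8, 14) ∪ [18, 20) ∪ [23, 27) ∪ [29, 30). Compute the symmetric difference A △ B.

Merge the first list: [-9, 12).
A but not B: [-9, -8).
B but not A: [12, 14), [18, 20), [23, 27), [29, 30).
Combining gives A △ B.

[-9, -8) ∪ [12, 14) ∪ [18, 20) ∪ [23, 27) ∪ [29, 30)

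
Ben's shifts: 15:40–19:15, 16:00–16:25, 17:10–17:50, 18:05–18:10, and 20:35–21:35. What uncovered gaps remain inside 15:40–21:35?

19:15-20:35

The merged coverage is 15:40-19:15, 20:35-21:35.
Complement within 15:40-21:35: 19:15-20:35.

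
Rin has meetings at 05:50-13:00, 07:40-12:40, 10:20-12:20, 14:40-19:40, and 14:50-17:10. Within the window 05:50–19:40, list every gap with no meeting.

The merged coverage is 05:50-13:00, 14:40-19:40.
Complement within 05:50-19:40: 13:00-14:40.

13:00-14:40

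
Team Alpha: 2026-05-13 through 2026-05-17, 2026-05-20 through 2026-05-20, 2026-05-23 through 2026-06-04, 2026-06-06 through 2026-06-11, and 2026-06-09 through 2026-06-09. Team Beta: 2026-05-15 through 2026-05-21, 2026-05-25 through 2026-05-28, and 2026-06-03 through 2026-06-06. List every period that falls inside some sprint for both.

First set merges to 2026-05-13 through 2026-05-17, 2026-05-20 through 2026-05-20, 2026-05-23 through 2026-06-04, 2026-06-06 through 2026-06-11.
2026-05-13 through 2026-05-17 ∩ B → 2026-05-15 through 2026-05-17.
2026-05-20 through 2026-05-20 ∩ B → 2026-05-20 through 2026-05-20.
2026-05-23 through 2026-06-04 ∩ B → 2026-05-25 through 2026-05-28, 2026-06-03 through 2026-06-04.
2026-06-06 through 2026-06-11 ∩ B → 2026-06-06 through 2026-06-06.

2026-05-15 through 2026-05-17, 2026-05-20 through 2026-05-20, 2026-05-25 through 2026-05-28, 2026-06-03 through 2026-06-04, 2026-06-06 through 2026-06-06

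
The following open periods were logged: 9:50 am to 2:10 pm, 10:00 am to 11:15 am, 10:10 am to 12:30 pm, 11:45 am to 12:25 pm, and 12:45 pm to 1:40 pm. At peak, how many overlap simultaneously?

At 10:10 am, 3 of the intervals are simultaneously active.
No point has more.

3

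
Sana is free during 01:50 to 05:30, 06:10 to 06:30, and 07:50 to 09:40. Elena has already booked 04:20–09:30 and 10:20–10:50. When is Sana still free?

01:50-04:20, 09:30-09:40

01:50-05:30 \ B = 01:50-04:20.
06:10-06:30: entirely removed.
07:50-09:40 \ B = 09:30-09:40.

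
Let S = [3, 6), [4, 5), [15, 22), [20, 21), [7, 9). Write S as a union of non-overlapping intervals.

[3, 6) ∪ [7, 9) ∪ [15, 22)

Sort by start: [3, 6), [4, 5), [7, 9), [15, 22), [20, 21).
[4, 5) overlaps/touches [3, 6) → extend to [3, 6).
[7, 9) is disjoint → start new block.
[15, 22) is disjoint → start new block.
[20, 21) overlaps/touches [15, 22) → extend to [15, 22).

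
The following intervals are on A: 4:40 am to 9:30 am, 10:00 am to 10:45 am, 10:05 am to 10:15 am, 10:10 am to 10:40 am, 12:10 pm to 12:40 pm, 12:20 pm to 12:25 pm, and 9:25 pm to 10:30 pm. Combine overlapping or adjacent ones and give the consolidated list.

4:40 am–9:30 am, 10:00 am–10:45 am, 12:10 pm–12:40 pm, 9:25 pm–10:30 pm

10:00 am–10:45 am is disjoint → start new block.
10:05 am–10:15 am overlaps/touches 10:00 am–10:45 am → extend to 10:00 am–10:45 am.
10:10 am–10:40 am overlaps/touches 10:00 am–10:45 am → extend to 10:00 am–10:45 am.
12:10 pm–12:40 pm is disjoint → start new block.
12:20 pm–12:25 pm overlaps/touches 12:10 pm–12:40 pm → extend to 12:10 pm–12:40 pm.
9:25 pm–10:30 pm is disjoint → start new block.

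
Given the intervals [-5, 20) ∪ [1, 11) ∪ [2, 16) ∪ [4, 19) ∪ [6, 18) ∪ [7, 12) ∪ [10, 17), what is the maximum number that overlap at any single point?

7

Walk the sorted start/end points keeping a running depth.
The depth first hits 7 at 10.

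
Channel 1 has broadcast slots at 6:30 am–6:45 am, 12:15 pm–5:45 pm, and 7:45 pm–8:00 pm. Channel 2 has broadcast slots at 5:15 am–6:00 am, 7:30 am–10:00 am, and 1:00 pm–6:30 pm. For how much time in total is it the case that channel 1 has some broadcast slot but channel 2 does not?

A \ B = 6:30 am–6:45 am, 12:15 pm–1:00 pm, 7:45 pm–8:00 pm.
Total: 15 min + 45 min + 15 min = 1 h 15 min.

1 h 15 min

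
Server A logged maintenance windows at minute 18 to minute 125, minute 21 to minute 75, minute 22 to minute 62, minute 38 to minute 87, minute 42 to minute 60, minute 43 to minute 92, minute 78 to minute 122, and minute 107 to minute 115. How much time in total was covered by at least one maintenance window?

107 minutes

Merged: minute 18 to minute 125.
Length: 107 minutes.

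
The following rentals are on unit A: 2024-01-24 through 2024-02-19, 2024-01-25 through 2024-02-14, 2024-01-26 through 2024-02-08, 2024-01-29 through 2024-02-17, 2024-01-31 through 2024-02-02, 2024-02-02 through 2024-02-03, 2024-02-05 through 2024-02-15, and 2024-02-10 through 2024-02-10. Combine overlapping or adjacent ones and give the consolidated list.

2024-01-25 through 2024-02-14 overlaps/touches 2024-01-24 through 2024-02-19 → extend to 2024-01-24 through 2024-02-19.
2024-01-26 through 2024-02-08 overlaps/touches 2024-01-24 through 2024-02-19 → extend to 2024-01-24 through 2024-02-19.
2024-01-29 through 2024-02-17 overlaps/touches 2024-01-24 through 2024-02-19 → extend to 2024-01-24 through 2024-02-19.
2024-01-31 through 2024-02-02 overlaps/touches 2024-01-24 through 2024-02-19 → extend to 2024-01-24 through 2024-02-19.
2024-02-02 through 2024-02-03 overlaps/touches 2024-01-24 through 2024-02-19 → extend to 2024-01-24 through 2024-02-19.
2024-02-05 through 2024-02-15 overlaps/touches 2024-01-24 through 2024-02-19 → extend to 2024-01-24 through 2024-02-19.
2024-02-10 through 2024-02-10 overlaps/touches 2024-01-24 through 2024-02-19 → extend to 2024-01-24 through 2024-02-19.

2024-01-24 through 2024-02-19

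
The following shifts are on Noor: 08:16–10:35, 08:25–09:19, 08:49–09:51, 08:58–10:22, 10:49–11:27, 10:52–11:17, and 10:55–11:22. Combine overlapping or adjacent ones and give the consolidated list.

08:25–09:19 overlaps/touches 08:16–10:35 → extend to 08:16–10:35.
08:49–09:51 overlaps/touches 08:16–10:35 → extend to 08:16–10:35.
08:58–10:22 overlaps/touches 08:16–10:35 → extend to 08:16–10:35.
10:49–11:27 is disjoint → start new block.
10:52–11:17 overlaps/touches 10:49–11:27 → extend to 10:49–11:27.
10:55–11:22 overlaps/touches 10:49–11:27 → extend to 10:49–11:27.

08:16–10:35, 10:49–11:27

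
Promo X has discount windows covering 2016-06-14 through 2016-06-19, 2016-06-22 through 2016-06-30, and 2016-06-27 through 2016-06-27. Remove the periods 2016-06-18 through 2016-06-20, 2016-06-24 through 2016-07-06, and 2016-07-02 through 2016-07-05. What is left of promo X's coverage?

2016-06-14 through 2016-06-17, 2016-06-22 through 2016-06-23

First set merges to 2016-06-14 through 2016-06-19, 2016-06-22 through 2016-06-30.
Second set merges to 2016-06-18 through 2016-06-20, 2016-06-24 through 2016-07-06.
2016-06-14 through 2016-06-19 with B removed leaves 2016-06-14 through 2016-06-17.
2016-06-22 through 2016-06-30 with B removed leaves 2016-06-22 through 2016-06-23.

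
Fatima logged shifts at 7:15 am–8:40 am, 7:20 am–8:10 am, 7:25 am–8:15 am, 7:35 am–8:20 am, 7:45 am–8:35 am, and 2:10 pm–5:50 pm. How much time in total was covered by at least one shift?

Merged: 7:15 am–8:40 am, 2:10 pm–5:50 pm.
Lengths: 1 h 25 min + 3 h 40 min = 5 h 5 min.

5 h 5 min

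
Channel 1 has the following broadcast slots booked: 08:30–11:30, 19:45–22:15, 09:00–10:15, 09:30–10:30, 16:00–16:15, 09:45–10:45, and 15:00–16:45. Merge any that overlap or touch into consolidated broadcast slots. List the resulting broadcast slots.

Sort by start: 08:30–11:30, 09:00–10:15, 09:30–10:30, 09:45–10:45, 15:00–16:45, 16:00–16:15, 19:45–22:15.
09:00–10:15 overlaps/touches 08:30–11:30 → extend to 08:30–11:30.
09:30–10:30 overlaps/touches 08:30–11:30 → extend to 08:30–11:30.
09:45–10:45 overlaps/touches 08:30–11:30 → extend to 08:30–11:30.
15:00–16:45 is disjoint → start new block.
16:00–16:15 overlaps/touches 15:00–16:45 → extend to 15:00–16:45.
19:45–22:15 is disjoint → start new block.

08:30–11:30, 15:00–16:45, 19:45–22:15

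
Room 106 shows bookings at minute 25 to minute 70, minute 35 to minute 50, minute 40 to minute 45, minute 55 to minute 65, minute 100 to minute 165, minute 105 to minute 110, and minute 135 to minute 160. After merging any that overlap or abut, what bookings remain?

minute 35 to minute 50 overlaps/touches minute 25 to minute 70 → extend to minute 25 to minute 70.
minute 40 to minute 45 overlaps/touches minute 25 to minute 70 → extend to minute 25 to minute 70.
minute 55 to minute 65 overlaps/touches minute 25 to minute 70 → extend to minute 25 to minute 70.
minute 100 to minute 165 is disjoint → start new block.
minute 105 to minute 110 overlaps/touches minute 100 to minute 165 → extend to minute 100 to minute 165.
minute 135 to minute 160 overlaps/touches minute 100 to minute 165 → extend to minute 100 to minute 165.

minute 25 to minute 70, minute 100 to minute 165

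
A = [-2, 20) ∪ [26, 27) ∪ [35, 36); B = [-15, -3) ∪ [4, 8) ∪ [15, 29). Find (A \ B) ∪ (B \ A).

A but not B: [-2, 4), [8, 15), [35, 36).
B but not A: [-15, -3), [20, 26), [27, 29).
Combining gives A △ B.

[-15, -3) ∪ [-2, 4) ∪ [8, 15) ∪ [20, 26) ∪ [27, 29) ∪ [35, 36)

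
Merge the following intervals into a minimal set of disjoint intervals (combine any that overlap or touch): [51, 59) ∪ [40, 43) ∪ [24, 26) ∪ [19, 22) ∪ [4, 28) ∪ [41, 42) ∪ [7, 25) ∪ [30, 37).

[4, 28) ∪ [30, 37) ∪ [40, 43) ∪ [51, 59)

Sort by start: [4, 28), [7, 25), [19, 22), [24, 26), [30, 37), [40, 43), [41, 42), [51, 59).
[7, 25) overlaps/touches [4, 28) → extend to [4, 28).
[19, 22) overlaps/touches [4, 28) → extend to [4, 28).
[24, 26) overlaps/touches [4, 28) → extend to [4, 28).
[30, 37) is disjoint → start new block.
[40, 43) is disjoint → start new block.
[41, 42) overlaps/touches [40, 43) → extend to [40, 43).
[51, 59) is disjoint → start new block.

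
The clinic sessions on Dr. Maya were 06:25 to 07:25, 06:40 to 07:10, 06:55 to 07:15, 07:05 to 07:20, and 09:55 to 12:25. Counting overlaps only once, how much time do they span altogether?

3 h 30 min

Merged: 06:25–07:25, 09:55–12:25.
Lengths: 1 h + 2 h 30 min = 3 h 30 min.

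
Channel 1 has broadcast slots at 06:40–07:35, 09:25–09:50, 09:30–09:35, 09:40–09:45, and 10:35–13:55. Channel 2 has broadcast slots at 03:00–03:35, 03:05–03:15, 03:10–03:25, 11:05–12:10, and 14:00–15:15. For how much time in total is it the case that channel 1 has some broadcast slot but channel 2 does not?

3 h 35 min

Merge the first list: 06:40-07:35, 09:25-09:50, 10:35-13:55.
Merge the second list: 03:00-03:35, 11:05-12:10, 14:00-15:15.
A \ B = 06:40-07:35, 09:25-09:50, 10:35-11:05, 12:10-13:55.
Total: 55 min + 25 min + 30 min + 1 h 45 min = 3 h 35 min.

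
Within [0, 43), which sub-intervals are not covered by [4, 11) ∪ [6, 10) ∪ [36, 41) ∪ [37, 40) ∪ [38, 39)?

The merged coverage is [4, 11), [36, 41).
Complement within [0, 43): [0, 4), [11, 36), [41, 43).

[0, 4) ∪ [11, 36) ∪ [41, 43)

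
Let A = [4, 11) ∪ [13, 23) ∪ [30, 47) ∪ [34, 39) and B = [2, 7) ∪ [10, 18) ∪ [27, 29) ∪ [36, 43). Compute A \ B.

Merge the first list: [4, 11), [13, 23), [30, 47).
[4, 11) \ B = [7, 10).
[13, 23) \ B = [18, 23).
[30, 47) \ B = [30, 36), [43, 47).

[7, 10) ∪ [18, 23) ∪ [30, 36) ∪ [43, 47)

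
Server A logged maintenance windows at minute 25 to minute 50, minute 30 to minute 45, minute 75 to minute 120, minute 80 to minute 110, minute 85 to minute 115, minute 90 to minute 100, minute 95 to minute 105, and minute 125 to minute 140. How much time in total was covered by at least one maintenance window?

85 minutes

Merged: minute 25 to minute 50, minute 75 to minute 120, minute 125 to minute 140.
Lengths: 25 minutes + 45 minutes + 15 minutes = 85 minutes.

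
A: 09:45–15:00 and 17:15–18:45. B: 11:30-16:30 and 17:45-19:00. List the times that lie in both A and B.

11:30–15:00, 17:45–18:45

09:45–15:00 meets the second set on 11:30–15:00.
17:15–18:45 meets the second set on 17:45–18:45.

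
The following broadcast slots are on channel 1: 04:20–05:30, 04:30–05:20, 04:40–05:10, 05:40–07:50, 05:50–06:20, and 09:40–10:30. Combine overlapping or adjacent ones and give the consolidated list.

04:30–05:20 overlaps/touches 04:20–05:30 → extend to 04:20–05:30.
04:40–05:10 overlaps/touches 04:20–05:30 → extend to 04:20–05:30.
05:40–07:50 is disjoint → start new block.
05:50–06:20 overlaps/touches 05:40–07:50 → extend to 05:40–07:50.
09:40–10:30 is disjoint → start new block.

04:20–05:30, 05:40–07:50, 09:40–10:30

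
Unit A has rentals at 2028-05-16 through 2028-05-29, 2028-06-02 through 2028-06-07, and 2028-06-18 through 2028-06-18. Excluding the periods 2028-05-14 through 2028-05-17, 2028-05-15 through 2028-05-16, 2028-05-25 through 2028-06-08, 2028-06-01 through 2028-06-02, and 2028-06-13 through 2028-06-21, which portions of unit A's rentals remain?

Second set merges to 2028-05-14 through 2028-05-17, 2028-05-25 through 2028-06-08, 2028-06-13 through 2028-06-21.
2028-05-16 through 2028-05-29 \ B = 2028-05-18 through 2028-05-24.
2028-06-02 through 2028-06-07: entirely removed.
2028-06-18 through 2028-06-18: entirely removed.

2028-05-18 through 2028-05-24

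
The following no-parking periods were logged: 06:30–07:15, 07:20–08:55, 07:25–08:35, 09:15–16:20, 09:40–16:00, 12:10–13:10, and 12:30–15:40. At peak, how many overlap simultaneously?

4

At 12:30, 4 of the intervals are simultaneously active.
No point has more.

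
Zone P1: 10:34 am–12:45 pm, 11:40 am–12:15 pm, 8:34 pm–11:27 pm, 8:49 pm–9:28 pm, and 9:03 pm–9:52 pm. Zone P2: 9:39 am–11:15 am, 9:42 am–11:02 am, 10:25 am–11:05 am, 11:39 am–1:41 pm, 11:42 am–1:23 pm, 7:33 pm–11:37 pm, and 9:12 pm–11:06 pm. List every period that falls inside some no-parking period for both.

A, merged: 10:34 am–12:45 pm, 8:34 pm–11:27 pm.
B, merged: 9:39 am–11:15 am, 11:39 am–1:41 pm, 7:33 pm–11:37 pm.
10:34 am–12:45 pm ∩ B → 10:34 am–11:15 am, 11:39 am–12:45 pm.
8:34 pm–11:27 pm ∩ B → 8:34 pm–11:27 pm.

10:34 am–11:15 am, 11:39 am–12:45 pm, 8:34 pm–11:27 pm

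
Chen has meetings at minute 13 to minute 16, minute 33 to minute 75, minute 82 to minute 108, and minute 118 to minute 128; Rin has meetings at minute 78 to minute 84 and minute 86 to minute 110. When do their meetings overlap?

minute 82 to minute 84, minute 86 to minute 108

minute 13 to minute 16 falls entirely outside B.
minute 33 to minute 75 falls entirely outside B.
minute 82 to minute 108 overlaps B on minute 82 to minute 84, minute 86 to minute 108.
minute 118 to minute 128 falls entirely outside B.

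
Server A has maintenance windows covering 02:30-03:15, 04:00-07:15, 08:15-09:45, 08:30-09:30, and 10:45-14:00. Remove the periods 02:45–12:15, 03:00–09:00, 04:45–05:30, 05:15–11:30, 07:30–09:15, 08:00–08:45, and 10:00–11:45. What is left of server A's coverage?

02:30–02:45, 12:15–14:00

A, merged: 02:30–03:15, 04:00–07:15, 08:15–09:45, 10:45–14:00.
B, merged: 02:45–12:15.
02:30–03:15 with B removed leaves 02:30–02:45.
04:00–07:15 lies entirely inside B → drops out.
08:15–09:45 lies entirely inside B → drops out.
10:45–14:00 with B removed leaves 12:15–14:00.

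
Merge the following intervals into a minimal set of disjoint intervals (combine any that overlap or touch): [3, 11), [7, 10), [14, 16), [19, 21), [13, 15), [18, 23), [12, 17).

[3, 11) ∪ [12, 17) ∪ [18, 23)

Sort by start: [3, 11), [7, 10), [12, 17), [13, 15), [14, 16), [18, 23), [19, 21).
[7, 10) overlaps/touches [3, 11) → extend to [3, 11).
[12, 17) is disjoint → start new block.
[13, 15) overlaps/touches [12, 17) → extend to [12, 17).
[14, 16) overlaps/touches [12, 17) → extend to [12, 17).
[18, 23) is disjoint → start new block.
[19, 21) overlaps/touches [18, 23) → extend to [18, 23).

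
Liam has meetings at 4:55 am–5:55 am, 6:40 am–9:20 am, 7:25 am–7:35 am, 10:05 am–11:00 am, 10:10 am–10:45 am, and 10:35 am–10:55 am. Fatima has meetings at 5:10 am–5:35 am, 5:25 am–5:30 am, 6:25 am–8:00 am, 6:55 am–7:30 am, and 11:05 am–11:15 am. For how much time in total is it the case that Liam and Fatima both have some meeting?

1 h 45 min

Merge the first list: 4:55 am-5:55 am, 6:40 am-9:20 am, 10:05 am-11:00 am.
Merge the second list: 5:10 am-5:35 am, 6:25 am-8:00 am, 11:05 am-11:15 am.
A ∩ B = 5:10 am-5:35 am, 6:40 am-8:00 am.
Total: 25 min + 1 h 20 min = 1 h 45 min.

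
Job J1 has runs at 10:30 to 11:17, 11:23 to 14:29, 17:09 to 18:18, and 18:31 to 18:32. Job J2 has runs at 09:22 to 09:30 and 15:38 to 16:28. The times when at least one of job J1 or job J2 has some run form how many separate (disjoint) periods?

6

A ∪ B = 09:22–09:30, 10:30–11:17, 11:23–14:29, 15:38–16:28, 17:09–18:18, 18:31–18:32.
That is 6 disjoint pieces.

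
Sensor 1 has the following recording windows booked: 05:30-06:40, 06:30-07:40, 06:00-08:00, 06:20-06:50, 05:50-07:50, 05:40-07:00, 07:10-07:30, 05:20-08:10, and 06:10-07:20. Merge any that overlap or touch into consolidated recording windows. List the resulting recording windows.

Sort by start: 05:20–08:10, 05:30–06:40, 05:40–07:00, 05:50–07:50, 06:00–08:00, 06:10–07:20, 06:20–06:50, 06:30–07:40, 07:10–07:30.
05:30–06:40 overlaps/touches 05:20–08:10 → extend to 05:20–08:10.
05:40–07:00 overlaps/touches 05:20–08:10 → extend to 05:20–08:10.
05:50–07:50 overlaps/touches 05:20–08:10 → extend to 05:20–08:10.
06:00–08:00 overlaps/touches 05:20–08:10 → extend to 05:20–08:10.
06:10–07:20 overlaps/touches 05:20–08:10 → extend to 05:20–08:10.
06:20–06:50 overlaps/touches 05:20–08:10 → extend to 05:20–08:10.
06:30–07:40 overlaps/touches 05:20–08:10 → extend to 05:20–08:10.
07:10–07:30 overlaps/touches 05:20–08:10 → extend to 05:20–08:10.

05:20–08:10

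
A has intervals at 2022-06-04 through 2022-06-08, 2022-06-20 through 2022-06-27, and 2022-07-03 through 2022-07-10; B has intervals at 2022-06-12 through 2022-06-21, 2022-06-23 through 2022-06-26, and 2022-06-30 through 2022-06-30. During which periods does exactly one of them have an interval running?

A but not B: 2022-06-04 through 2022-06-08, 2022-06-22 through 2022-06-22, 2022-06-27 through 2022-06-27, 2022-07-03 through 2022-07-10.
B but not A: 2022-06-12 through 2022-06-19, 2022-06-30 through 2022-06-30.
Combining gives A △ B.

2022-06-04 through 2022-06-08, 2022-06-12 through 2022-06-19, 2022-06-22 through 2022-06-22, 2022-06-27 through 2022-06-27, 2022-06-30 through 2022-06-30, 2022-07-03 through 2022-07-10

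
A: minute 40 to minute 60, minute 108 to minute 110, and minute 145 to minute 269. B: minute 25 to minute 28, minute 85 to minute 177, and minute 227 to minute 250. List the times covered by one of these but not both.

minute 25 to minute 28, minute 40 to minute 60, minute 85 to minute 108, minute 110 to minute 145, minute 177 to minute 227, minute 250 to minute 269

A \ B = minute 40 to minute 60, minute 177 to minute 227, minute 250 to minute 269.
B \ A = minute 25 to minute 28, minute 85 to minute 108, minute 110 to minute 145.
Union of the two gives the symmetric difference.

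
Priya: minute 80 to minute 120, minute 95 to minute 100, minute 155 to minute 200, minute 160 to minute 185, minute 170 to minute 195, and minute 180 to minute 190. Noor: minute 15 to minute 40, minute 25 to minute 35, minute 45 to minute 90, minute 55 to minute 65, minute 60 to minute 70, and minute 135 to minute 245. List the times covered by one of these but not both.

Merge the first list: minute 80 to minute 120, minute 155 to minute 200.
Merge the second list: minute 15 to minute 40, minute 45 to minute 90, minute 135 to minute 245.
A but not B: minute 90 to minute 120.
B but not A: minute 15 to minute 40, minute 45 to minute 80, minute 135 to minute 155, minute 200 to minute 245.
Combining gives A △ B.

minute 15 to minute 40, minute 45 to minute 80, minute 90 to minute 120, minute 135 to minute 155, minute 200 to minute 245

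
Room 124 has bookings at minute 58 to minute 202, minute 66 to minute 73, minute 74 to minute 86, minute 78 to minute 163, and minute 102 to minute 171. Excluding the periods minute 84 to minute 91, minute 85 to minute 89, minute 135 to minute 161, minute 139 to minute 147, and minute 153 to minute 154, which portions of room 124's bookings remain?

Merge the first list: minute 58 to minute 202.
Merge the second list: minute 84 to minute 91, minute 135 to minute 161.
minute 58 to minute 202 minus B → minute 58 to minute 84, minute 91 to minute 135, minute 161 to minute 202.

minute 58 to minute 84, minute 91 to minute 135, minute 161 to minute 202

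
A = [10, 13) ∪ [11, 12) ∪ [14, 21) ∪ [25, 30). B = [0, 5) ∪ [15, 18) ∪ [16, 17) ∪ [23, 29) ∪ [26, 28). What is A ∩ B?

[15, 18) ∪ [25, 29)

Merge the first list: [10, 13), [14, 21), [25, 30).
Merge the second list: [0, 5), [15, 18), [23, 29).
[10, 13) falls entirely outside B.
[14, 21) overlaps B on [15, 18).
[25, 30) overlaps B on [25, 29).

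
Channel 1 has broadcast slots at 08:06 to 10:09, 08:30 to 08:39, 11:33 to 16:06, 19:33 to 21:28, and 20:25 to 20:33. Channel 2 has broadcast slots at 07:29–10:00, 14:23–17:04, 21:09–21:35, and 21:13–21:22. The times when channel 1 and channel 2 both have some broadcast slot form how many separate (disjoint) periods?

3

Merge the first list: 08:06–10:09, 11:33–16:06, 19:33–21:28.
Merge the second list: 07:29–10:00, 14:23–17:04, 21:09–21:35.
A ∩ B = 08:06–10:00, 14:23–16:06, 21:09–21:28.
That is 3 disjoint pieces.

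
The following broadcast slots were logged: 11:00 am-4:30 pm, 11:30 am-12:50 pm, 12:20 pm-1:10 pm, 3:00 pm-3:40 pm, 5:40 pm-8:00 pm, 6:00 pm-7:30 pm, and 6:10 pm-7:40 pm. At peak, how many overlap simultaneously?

3

At 12:20 pm, 3 of the intervals are simultaneously active.
No point has more.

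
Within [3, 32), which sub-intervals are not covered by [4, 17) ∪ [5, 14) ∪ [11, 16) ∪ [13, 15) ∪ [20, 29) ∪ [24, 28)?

[3, 4) ∪ [17, 20) ∪ [29, 32)

After merging, the occupied span is [4, 17), [20, 29).
Uncovered inside [3, 32): [3, 4), [17, 20), [29, 32).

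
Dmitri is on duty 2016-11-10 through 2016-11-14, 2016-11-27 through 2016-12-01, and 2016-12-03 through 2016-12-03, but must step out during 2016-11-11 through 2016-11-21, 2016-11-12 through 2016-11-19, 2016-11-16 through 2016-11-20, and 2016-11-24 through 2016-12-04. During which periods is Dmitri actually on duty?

B, merged: 2016-11-11 through 2016-11-21, 2016-11-24 through 2016-12-04.
2016-11-10 through 2016-11-14 minus B → 2016-11-10 through 2016-11-10.
2016-11-27 through 2016-12-01: fully covered by B → removed.
2016-12-03 through 2016-12-03: fully covered by B → removed.

2016-11-10 through 2016-11-10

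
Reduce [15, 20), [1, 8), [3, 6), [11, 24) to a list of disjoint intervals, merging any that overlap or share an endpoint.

[1, 8) ∪ [11, 24)

Sort by start: [1, 8), [3, 6), [11, 24), [15, 20).
[3, 6) overlaps/touches [1, 8) → extend to [1, 8).
[11, 24) is disjoint → start new block.
[15, 20) overlaps/touches [11, 24) → extend to [11, 24).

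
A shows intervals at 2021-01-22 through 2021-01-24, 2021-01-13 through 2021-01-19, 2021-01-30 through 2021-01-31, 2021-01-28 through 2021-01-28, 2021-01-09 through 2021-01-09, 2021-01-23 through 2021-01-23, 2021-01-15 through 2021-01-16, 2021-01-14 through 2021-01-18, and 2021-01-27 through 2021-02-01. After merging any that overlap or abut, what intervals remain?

Sort by start: 2021-01-09 through 2021-01-09, 2021-01-13 through 2021-01-19, 2021-01-14 through 2021-01-18, 2021-01-15 through 2021-01-16, 2021-01-22 through 2021-01-24, 2021-01-23 through 2021-01-23, 2021-01-27 through 2021-02-01, 2021-01-28 through 2021-01-28, 2021-01-30 through 2021-01-31.
2021-01-13 through 2021-01-19 is disjoint → start new block.
2021-01-14 through 2021-01-18 overlaps/touches 2021-01-13 through 2021-01-19 → extend to 2021-01-13 through 2021-01-19.
2021-01-15 through 2021-01-16 overlaps/touches 2021-01-13 through 2021-01-19 → extend to 2021-01-13 through 2021-01-19.
2021-01-22 through 2021-01-24 is disjoint → start new block.
2021-01-23 through 2021-01-23 overlaps/touches 2021-01-22 through 2021-01-24 → extend to 2021-01-22 through 2021-01-24.
2021-01-27 through 2021-02-01 is disjoint → start new block.
2021-01-28 through 2021-01-28 overlaps/touches 2021-01-27 through 2021-02-01 → extend to 2021-01-27 through 2021-02-01.
2021-01-30 through 2021-01-31 overlaps/touches 2021-01-27 through 2021-02-01 → extend to 2021-01-27 through 2021-02-01.

2021-01-09 through 2021-01-09, 2021-01-13 through 2021-01-19, 2021-01-22 through 2021-01-24, 2021-01-27 through 2021-02-01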